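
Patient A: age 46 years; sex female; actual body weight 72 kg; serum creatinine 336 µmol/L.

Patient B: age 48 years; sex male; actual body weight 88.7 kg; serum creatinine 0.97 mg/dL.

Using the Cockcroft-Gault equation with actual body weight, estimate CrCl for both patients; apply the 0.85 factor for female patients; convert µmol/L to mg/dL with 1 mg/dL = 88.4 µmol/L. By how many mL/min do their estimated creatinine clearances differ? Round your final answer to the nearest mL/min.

Patient A: SCr = 336 / 88.4 = 3.801 mg/dL
Patient A: CrCl = (140 − 46) × 72 / (72 × 3.801) × 0.85 = 6768.0 / 273.67 × 0.85 ≈ 21.0 mL/min
Patient B: CrCl = (140 − 48) × 88.7 / (72 × 0.97) = 8160.4 / 69.84 ≈ 116.8 mL/min
|21.0 − 116.8| = 95.8 mL/min

96 mL/min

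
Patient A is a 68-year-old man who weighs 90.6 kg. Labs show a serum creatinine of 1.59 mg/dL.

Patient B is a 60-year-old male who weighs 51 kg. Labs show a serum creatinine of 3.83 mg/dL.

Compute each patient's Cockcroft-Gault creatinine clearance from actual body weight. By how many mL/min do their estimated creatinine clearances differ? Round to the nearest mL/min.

42 mL/min

Patient A: CrCl = (140 − 68) × 90.6 / (72 × 1.59) = 6523.2 / 114.48 ≈ 57.0 mL/min
Patient B: CrCl = (140 − 60) × 51 / (72 × 3.83) = 4080.0 / 275.76 ≈ 14.8 mL/min
|57.0 − 14.8| = 42.2 mL/min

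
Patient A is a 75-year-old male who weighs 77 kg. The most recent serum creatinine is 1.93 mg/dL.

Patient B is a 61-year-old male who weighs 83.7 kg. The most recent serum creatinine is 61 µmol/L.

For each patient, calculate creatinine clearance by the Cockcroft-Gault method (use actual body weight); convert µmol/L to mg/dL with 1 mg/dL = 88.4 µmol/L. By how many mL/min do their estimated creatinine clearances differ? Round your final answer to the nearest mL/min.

Patient A: CrCl = (140 − 75) × 77 / (72 × 1.93) = 5005.0 / 138.96 ≈ 36.0 mL/min
Patient B: SCr = 61 / 88.4 = 0.69 mg/dL
Patient B: CrCl = (140 − 61) × 83.7 / (72 × 0.69) = 6612.3 / 49.68 ≈ 133.1 mL/min
|36.0 − 133.1| = 97.1 mL/min

97 mL/min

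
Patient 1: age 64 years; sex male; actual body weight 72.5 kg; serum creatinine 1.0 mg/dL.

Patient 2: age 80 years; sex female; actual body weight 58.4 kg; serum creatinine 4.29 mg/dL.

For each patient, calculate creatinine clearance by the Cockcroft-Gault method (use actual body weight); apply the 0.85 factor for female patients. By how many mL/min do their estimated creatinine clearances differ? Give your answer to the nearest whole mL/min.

67 mL/min

Patient 1: CrCl = (140 − 64) × 72.5 / (72 × 1) = 5510.0 / 72.00 ≈ 76.5 mL/min
Patient 2: CrCl = (140 − 80) × 58.4 / (72 × 4.29) × 0.85 = 3504.0 / 308.88 × 0.85 ≈ 9.6 mL/min
|76.5 − 9.6| = 66.9 mL/min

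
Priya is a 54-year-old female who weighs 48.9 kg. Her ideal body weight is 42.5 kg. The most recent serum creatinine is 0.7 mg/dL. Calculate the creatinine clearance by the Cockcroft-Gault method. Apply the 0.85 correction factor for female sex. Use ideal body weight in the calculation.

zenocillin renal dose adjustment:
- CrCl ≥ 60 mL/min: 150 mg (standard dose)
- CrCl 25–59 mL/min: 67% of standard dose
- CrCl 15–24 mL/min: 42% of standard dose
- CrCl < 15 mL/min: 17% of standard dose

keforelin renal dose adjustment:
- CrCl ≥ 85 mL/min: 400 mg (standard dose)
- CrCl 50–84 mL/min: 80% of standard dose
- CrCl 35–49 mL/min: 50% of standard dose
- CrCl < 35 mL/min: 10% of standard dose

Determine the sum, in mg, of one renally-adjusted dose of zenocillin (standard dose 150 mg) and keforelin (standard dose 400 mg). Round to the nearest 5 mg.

470 mg

CrCl = (140 − 54) × 42.5 / (72 × 0.7) × 0.85 = 3655.0 / 50.40 × 0.85 ≈ 61.6 mL/min
CrCl ≈ 62 mL/min.
zenocillin: ≥ 60 mL/min → 100% of 150 mg = 150 mg.
keforelin: 50–84 mL/min → 80% of 400 mg = 320 mg.
Total = 150 + 320 = 470 mg.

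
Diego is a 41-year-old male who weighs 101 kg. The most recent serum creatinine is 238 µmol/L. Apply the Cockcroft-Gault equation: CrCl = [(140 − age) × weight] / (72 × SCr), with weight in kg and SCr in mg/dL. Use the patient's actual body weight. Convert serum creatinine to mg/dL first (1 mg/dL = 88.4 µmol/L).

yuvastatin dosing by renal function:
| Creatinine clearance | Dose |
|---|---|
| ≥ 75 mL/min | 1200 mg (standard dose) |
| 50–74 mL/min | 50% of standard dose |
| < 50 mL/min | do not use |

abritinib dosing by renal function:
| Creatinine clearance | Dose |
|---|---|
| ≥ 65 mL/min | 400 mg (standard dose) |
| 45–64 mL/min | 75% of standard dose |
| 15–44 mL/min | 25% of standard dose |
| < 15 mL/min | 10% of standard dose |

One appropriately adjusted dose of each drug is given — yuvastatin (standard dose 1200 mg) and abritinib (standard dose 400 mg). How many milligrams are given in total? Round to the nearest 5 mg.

SCr = 238 / 88.4 = 2.692 mg/dL
CrCl = (140 − 41) × 101 / (72 × 2.692) = 9999.0 / 193.82 ≈ 51.6 mL/min
CrCl ≈ 52 mL/min.
yuvastatin: 50–74 mL/min → 50% of 1200 mg = 600 mg.
abritinib: 45–64 mL/min → 75% of 400 mg = 300 mg.
Total = 600 + 300 = 900 mg.

900 mg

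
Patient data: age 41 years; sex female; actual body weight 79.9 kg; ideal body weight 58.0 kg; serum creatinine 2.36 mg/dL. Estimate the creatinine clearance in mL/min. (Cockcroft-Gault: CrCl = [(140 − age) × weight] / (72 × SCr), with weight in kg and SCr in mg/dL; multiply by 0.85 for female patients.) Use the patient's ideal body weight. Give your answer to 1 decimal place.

28.7 mL/min

CrCl = (140 − 41) × 58 / (72 × 2.36) × 0.85 = 5742.0 / 169.92 × 0.85 ≈ 28.7 mL/min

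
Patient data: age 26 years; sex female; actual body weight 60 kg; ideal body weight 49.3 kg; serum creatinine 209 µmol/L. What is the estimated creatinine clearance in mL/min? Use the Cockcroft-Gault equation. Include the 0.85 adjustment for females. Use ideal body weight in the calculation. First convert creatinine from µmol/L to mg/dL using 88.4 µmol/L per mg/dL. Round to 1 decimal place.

28.1 mL/min

SCr = 209 / 88.4 = 2.364 mg/dL
CrCl = (140 − 26) × 49.3 / (72 × 2.364) × 0.85 = 5620.2 / 170.21 × 0.85 ≈ 28.1 mL/min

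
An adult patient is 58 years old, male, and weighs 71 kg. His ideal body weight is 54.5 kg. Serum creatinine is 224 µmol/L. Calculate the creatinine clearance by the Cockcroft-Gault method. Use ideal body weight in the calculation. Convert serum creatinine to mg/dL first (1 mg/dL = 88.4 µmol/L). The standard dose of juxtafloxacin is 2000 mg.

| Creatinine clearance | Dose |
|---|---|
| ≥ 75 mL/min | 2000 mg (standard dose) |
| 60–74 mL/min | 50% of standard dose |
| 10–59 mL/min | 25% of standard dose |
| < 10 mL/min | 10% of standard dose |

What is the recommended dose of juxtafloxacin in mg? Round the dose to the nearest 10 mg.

500 mg

SCr = 224 / 88.4 = 2.534 mg/dL
CrCl = (140 − 58) × 54.5 / (72 × 2.534) = 4469.0 / 182.45 ≈ 24.5 mL/min
CrCl ≈ 24 mL/min → bracket 10–59 mL/min.
25% of 2000 mg = 500 mg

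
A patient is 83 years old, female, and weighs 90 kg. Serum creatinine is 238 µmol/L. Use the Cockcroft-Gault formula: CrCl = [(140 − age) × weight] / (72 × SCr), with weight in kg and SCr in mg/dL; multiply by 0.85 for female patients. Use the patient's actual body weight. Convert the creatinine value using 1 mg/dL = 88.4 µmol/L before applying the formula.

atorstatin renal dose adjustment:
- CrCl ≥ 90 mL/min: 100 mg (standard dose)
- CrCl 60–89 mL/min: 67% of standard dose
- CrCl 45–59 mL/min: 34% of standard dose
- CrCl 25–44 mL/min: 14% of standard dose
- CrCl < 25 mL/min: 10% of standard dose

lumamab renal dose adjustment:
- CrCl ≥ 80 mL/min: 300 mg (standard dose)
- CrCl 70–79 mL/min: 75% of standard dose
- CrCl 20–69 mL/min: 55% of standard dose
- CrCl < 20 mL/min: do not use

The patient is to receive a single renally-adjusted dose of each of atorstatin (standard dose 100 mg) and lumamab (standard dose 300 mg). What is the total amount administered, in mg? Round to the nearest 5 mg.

SCr = 238 / 88.4 = 2.692 mg/dL
CrCl = (140 − 83) × 90 / (72 × 2.692) × 0.85 = 5130.0 / 193.82 × 0.85 ≈ 22.5 mL/min
CrCl ≈ 22 mL/min.
atorstatin: < 25 mL/min → 10% of 100 mg = 10 mg.
lumamab: 20–69 mL/min → 55% of 300 mg = 165 mg.
Total = 10 + 165 = 175 mg.

175 mg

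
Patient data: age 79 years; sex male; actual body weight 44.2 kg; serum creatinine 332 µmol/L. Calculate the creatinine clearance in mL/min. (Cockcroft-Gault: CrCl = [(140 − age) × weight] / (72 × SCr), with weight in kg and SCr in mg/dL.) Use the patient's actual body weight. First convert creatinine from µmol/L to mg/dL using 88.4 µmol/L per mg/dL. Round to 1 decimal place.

10.0 mL/min

SCr = 332 / 88.4 = 3.756 mg/dL
CrCl = (140 − 79) × 44.2 / (72 × 3.756) = 2696.2 / 270.43 ≈ 10.0 mL/min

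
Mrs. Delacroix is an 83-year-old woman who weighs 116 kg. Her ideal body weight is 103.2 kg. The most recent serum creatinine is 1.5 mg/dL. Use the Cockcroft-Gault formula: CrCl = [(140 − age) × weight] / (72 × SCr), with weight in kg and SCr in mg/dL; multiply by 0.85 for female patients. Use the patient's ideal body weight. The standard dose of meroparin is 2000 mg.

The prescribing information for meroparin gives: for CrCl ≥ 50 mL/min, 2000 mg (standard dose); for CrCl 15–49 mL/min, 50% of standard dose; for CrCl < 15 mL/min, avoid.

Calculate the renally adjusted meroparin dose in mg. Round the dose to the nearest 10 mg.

1000 mg

CrCl = (140 − 83) × 103.2 / (72 × 1.5) × 0.85 = 5882.4 / 108.00 × 0.85 ≈ 46.3 mL/min
CrCl ≈ 46 mL/min → bracket 15–49 mL/min.
50% of 2000 mg = 1000 mg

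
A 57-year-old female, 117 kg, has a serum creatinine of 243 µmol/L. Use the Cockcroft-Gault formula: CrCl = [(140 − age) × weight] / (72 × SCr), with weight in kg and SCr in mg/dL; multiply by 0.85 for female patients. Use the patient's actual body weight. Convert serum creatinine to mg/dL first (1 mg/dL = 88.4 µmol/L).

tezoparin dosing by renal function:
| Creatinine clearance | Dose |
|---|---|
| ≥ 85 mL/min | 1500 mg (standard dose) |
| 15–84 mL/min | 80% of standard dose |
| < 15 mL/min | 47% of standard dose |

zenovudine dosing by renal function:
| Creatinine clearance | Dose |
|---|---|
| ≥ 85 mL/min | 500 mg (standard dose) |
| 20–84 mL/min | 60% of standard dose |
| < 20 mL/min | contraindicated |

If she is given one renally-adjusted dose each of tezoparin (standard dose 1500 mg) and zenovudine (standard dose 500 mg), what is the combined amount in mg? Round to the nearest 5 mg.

1500 mg

SCr = 243 / 88.4 = 2.749 mg/dL
CrCl = (140 − 57) × 117 / (72 × 2.749) × 0.85 = 9711.0 / 197.93 × 0.85 ≈ 41.7 mL/min
CrCl ≈ 42 mL/min.
tezoparin: 15–84 mL/min → 80% of 1500 mg = 1200 mg.
zenovudine: 20–84 mL/min → 60% of 500 mg = 300 mg.
Total = 1200 + 300 = 1500 mg.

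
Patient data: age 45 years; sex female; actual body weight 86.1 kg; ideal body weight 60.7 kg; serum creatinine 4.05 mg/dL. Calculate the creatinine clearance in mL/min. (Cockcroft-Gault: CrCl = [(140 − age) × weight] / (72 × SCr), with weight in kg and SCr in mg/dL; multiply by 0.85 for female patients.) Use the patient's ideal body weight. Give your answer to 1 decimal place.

16.8 mL/min

CrCl = (140 − 45) × 60.7 / (72 × 4.05) × 0.85 = 5766.5 / 291.60 × 0.85 ≈ 16.8 mL/min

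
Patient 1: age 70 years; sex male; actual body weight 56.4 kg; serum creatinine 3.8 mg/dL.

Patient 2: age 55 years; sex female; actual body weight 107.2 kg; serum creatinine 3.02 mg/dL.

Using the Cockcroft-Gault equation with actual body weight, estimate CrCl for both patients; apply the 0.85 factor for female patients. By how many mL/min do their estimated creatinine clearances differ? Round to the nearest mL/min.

21 mL/min

Patient 1: CrCl = (140 − 70) × 56.4 / (72 × 3.8) = 3948.0 / 273.60 ≈ 14.4 mL/min
Patient 2: CrCl = (140 − 55) × 107.2 / (72 × 3.02) × 0.85 = 9112.0 / 217.44 × 0.85 ≈ 35.6 mL/min
|14.4 − 35.6| = 21.2 mL/min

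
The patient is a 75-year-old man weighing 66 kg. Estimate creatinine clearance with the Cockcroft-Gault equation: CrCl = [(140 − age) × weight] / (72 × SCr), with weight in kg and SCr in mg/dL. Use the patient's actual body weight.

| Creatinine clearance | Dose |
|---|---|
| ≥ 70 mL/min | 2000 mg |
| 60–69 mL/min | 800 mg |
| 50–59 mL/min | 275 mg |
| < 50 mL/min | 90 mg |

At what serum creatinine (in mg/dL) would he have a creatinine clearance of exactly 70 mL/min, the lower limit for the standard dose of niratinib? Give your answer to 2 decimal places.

Standard dose requires CrCl ≥ 70 mL/min.
Set (140 − 75) × 66 / (72 × SCr) = 70
SCr = (140 − 75) × 66 / (72 × 70) = 0.851 mg/dL

0.85 mg/dL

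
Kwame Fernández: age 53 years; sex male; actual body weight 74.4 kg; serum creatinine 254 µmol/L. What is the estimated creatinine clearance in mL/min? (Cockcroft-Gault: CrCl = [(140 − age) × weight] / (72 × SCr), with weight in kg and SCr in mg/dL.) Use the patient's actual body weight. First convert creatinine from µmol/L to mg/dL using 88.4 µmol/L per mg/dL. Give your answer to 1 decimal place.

SCr = 254 / 88.4 = 2.873 mg/dL
CrCl = (140 − 53) × 74.4 / (72 × 2.873) = 6472.8 / 206.86 ≈ 31.3 mL/min

31.3 mL/min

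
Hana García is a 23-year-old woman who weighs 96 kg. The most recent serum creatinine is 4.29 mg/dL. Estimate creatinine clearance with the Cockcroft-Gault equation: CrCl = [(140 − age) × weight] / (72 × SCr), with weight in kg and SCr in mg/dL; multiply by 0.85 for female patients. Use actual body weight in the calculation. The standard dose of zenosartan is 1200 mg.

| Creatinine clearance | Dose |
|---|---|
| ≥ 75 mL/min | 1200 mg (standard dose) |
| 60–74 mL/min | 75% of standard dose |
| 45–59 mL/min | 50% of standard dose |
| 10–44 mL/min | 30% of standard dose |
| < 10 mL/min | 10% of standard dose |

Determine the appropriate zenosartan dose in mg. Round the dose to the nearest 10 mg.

CrCl = (140 − 23) × 96 / (72 × 4.29) × 0.85 = 11232.0 / 308.88 × 0.85 ≈ 30.9 mL/min
CrCl ≈ 31 mL/min → bracket 10–44 mL/min.
30% of 1200 mg = 360 mg

360 mg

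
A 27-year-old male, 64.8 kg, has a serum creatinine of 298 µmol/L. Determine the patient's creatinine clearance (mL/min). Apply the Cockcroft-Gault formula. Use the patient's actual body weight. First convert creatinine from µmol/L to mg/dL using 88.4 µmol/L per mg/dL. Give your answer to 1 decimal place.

SCr = 298 / 88.4 = 3.371 mg/dL
CrCl = (140 − 27) × 64.8 / (72 × 3.371) = 7322.4 / 242.71 ≈ 30.2 mL/min

30.2 mL/min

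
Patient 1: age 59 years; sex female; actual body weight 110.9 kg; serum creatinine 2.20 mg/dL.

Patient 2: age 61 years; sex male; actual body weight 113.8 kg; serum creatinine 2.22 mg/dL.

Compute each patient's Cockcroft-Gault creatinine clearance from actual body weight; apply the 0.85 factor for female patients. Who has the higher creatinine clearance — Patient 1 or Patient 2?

Patient 2

Patient 1: CrCl = (140 − 59) × 110.9 / (72 × 2.2) × 0.85 = 8982.9 / 158.40 × 0.85 ≈ 48.2 mL/min
Patient 2: CrCl = (140 − 61) × 113.8 / (72 × 2.22) = 8990.2 / 159.84 ≈ 56.2 mL/min
48.2 vs 56.2 mL/min → Patient 2 is higher.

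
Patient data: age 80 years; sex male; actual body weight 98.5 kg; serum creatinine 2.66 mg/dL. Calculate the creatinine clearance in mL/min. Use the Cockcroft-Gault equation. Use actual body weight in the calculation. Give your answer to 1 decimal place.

CrCl = (140 − 80) × 98.5 / (72 × 2.66) = 5910.0 / 191.52 ≈ 30.9 mL/min

30.9 mL/min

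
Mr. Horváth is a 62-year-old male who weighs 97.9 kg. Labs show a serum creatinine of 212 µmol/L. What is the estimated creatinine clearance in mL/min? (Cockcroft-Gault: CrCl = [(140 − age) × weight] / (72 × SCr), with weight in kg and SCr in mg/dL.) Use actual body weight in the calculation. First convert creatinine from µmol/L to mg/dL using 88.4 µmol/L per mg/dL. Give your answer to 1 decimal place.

44.2 mL/min

SCr = 212 / 88.4 = 2.398 mg/dL
CrCl = (140 − 62) × 97.9 / (72 × 2.398) = 7636.2 / 172.66 ≈ 44.2 mL/min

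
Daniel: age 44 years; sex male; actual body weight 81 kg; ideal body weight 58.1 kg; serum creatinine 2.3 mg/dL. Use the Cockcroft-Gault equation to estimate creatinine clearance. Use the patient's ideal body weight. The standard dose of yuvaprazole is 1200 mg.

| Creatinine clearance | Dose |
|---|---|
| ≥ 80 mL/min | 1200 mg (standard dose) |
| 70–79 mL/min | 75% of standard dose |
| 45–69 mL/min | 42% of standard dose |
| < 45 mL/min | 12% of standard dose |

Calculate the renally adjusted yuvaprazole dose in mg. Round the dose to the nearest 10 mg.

CrCl = (140 − 44) × 58.1 / (72 × 2.3) = 5577.6 / 165.60 ≈ 33.7 mL/min
CrCl ≈ 34 mL/min → bracket < 45 mL/min.
12% of 1200 mg = 144 mg → 140 mg

140 mg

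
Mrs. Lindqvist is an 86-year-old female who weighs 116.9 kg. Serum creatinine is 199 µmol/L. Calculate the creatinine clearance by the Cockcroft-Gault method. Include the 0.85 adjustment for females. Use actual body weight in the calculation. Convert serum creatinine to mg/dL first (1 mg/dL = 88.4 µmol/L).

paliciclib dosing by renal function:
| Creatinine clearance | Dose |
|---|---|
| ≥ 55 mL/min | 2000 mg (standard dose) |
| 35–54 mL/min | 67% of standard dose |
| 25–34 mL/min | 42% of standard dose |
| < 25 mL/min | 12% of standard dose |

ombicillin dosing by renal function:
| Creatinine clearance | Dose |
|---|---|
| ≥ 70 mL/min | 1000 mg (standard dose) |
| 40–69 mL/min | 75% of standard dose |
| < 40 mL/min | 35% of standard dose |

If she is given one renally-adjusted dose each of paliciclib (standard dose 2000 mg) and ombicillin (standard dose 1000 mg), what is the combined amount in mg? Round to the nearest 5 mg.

SCr = 199 / 88.4 = 2.251 mg/dL
CrCl = (140 − 86) × 116.9 / (72 × 2.251) × 0.85 = 6312.6 / 162.07 × 0.85 ≈ 33.1 mL/min
CrCl ≈ 33 mL/min.
paliciclib: 25–34 mL/min → 42% of 2000 mg = 840 mg.
ombicillin: < 40 mL/min → 35% of 1000 mg = 350 mg.
Total = 840 + 350 = 1190 mg.

1190 mg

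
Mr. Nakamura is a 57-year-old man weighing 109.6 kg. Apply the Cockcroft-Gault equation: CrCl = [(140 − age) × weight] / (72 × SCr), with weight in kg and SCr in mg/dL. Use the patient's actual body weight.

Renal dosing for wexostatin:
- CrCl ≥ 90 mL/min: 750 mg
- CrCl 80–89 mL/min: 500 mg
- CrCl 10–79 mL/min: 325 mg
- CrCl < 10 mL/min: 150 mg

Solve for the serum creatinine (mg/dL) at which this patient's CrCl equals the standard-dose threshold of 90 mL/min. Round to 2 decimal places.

1.40 mg/dL

Standard dose requires CrCl ≥ 90 mL/min.
Set (140 − 57) × 109.6 / (72 × SCr) = 90
SCr = (140 − 57) × 109.6 / (72 × 90) = 1.404 mg/dL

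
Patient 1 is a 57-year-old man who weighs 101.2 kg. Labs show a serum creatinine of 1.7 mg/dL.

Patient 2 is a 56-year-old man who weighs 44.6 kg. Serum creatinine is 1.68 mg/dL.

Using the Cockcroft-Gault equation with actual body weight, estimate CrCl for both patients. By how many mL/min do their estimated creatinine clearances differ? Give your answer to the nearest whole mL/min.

Patient 1: CrCl = (140 − 57) × 101.2 / (72 × 1.7) = 8399.6 / 122.40 ≈ 68.6 mL/min
Patient 2: CrCl = (140 − 56) × 44.6 / (72 × 1.68) = 3746.4 / 120.96 ≈ 31.0 mL/min
|68.6 − 31.0| = 37.6 mL/min

38 mL/min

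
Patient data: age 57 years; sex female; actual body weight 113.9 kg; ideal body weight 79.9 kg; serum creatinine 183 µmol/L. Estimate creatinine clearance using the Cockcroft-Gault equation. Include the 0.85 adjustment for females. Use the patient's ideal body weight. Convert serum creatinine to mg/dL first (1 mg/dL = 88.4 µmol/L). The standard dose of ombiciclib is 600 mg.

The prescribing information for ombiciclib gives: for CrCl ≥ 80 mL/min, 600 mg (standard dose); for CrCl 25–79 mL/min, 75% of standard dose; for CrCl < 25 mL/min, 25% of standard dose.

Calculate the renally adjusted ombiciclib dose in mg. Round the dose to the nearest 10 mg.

450 mg

SCr = 183 / 88.4 = 2.07 mg/dL
CrCl = (140 − 57) × 79.9 / (72 × 2.07) × 0.85 = 6631.7 / 149.04 × 0.85 ≈ 37.8 mL/min
CrCl ≈ 38 mL/min → bracket 25–79 mL/min.
75% of 600 mg = 450 mg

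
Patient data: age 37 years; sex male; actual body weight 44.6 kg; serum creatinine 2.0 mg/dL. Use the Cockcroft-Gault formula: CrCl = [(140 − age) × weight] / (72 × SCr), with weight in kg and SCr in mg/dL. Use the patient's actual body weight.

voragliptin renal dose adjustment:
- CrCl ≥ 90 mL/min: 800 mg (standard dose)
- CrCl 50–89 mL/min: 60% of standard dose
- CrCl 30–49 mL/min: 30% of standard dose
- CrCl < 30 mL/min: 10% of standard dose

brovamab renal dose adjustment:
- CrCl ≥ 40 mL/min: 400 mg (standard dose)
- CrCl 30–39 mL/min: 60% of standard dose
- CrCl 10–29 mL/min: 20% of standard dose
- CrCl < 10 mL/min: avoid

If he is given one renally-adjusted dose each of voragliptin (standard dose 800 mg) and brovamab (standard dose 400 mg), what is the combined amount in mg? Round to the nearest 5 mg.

CrCl = (140 − 37) × 44.6 / (72 × 2) = 4593.8 / 144.00 ≈ 31.9 mL/min
CrCl ≈ 32 mL/min.
voragliptin: 30–49 mL/min → 30% of 800 mg = 240 mg.
brovamab: 30–39 mL/min → 60% of 400 mg = 240 mg.
Total = 240 + 240 = 480 mg.

480 mg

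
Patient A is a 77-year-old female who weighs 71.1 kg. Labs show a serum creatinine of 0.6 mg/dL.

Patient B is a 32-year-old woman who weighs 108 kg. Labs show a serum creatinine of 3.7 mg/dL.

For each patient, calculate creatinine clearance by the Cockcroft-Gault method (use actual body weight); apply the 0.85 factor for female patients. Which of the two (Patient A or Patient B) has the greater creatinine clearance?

Patient A: CrCl = (140 − 77) × 71.1 / (72 × 0.6) × 0.85 = 4479.3 / 43.20 × 0.85 ≈ 88.1 mL/min
Patient B: CrCl = (140 − 32) × 108 / (72 × 3.7) × 0.85 = 11664.0 / 266.40 × 0.85 ≈ 37.2 mL/min
88.1 vs 37.2 mL/min → Patient A is higher.

Patient A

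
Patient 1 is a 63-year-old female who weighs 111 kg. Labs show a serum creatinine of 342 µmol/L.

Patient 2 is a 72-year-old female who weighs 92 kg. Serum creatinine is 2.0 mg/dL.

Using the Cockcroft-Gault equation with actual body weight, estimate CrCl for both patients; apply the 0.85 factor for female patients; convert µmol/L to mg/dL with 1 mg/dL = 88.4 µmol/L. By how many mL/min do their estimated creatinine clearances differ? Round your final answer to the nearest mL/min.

11 mL/min

Patient 1: SCr = 342 / 88.4 = 3.869 mg/dL
Patient 1: CrCl = (140 − 63) × 111 / (72 × 3.869) × 0.85 = 8547.0 / 278.57 × 0.85 ≈ 26.1 mL/min
Patient 2: CrCl = (140 − 72) × 92 / (72 × 2) × 0.85 = 6256.0 / 144.00 × 0.85 ≈ 36.9 mL/min
|26.1 − 36.9| = 10.8 mL/min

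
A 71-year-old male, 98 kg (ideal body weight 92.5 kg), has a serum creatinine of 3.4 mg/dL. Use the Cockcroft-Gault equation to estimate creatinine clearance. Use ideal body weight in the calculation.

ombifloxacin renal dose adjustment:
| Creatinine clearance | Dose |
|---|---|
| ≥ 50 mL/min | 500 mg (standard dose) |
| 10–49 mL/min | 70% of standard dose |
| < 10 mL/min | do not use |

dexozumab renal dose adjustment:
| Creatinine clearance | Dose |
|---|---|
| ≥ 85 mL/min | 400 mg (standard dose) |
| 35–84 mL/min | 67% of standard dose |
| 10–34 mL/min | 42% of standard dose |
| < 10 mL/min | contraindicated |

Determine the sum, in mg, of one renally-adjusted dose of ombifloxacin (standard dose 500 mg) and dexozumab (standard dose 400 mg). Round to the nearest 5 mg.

520 mg

CrCl = (140 − 71) × 92.5 / (72 × 3.4) = 6382.5 / 244.80 ≈ 26.1 mL/min
CrCl ≈ 26 mL/min.
ombifloxacin: 10–49 mL/min → 70% of 500 mg = 350 mg.
dexozumab: 10–34 mL/min → 42% of 400 mg = 168 mg.
Total = 350 + 168 = 518 mg.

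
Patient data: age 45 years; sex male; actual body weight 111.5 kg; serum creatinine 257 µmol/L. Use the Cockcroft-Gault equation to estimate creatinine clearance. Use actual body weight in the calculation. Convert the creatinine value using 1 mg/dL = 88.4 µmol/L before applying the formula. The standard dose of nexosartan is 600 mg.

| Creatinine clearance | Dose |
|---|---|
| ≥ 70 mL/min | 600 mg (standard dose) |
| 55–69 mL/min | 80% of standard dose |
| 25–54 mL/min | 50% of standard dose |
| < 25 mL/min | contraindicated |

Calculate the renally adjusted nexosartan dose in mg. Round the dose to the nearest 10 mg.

SCr = 257 / 88.4 = 2.907 mg/dL
CrCl = (140 − 45) × 111.5 / (72 × 2.907) = 10592.5 / 209.30 ≈ 50.6 mL/min
CrCl ≈ 51 mL/min → bracket 25–54 mL/min.
50% of 600 mg = 300 mg

300 mg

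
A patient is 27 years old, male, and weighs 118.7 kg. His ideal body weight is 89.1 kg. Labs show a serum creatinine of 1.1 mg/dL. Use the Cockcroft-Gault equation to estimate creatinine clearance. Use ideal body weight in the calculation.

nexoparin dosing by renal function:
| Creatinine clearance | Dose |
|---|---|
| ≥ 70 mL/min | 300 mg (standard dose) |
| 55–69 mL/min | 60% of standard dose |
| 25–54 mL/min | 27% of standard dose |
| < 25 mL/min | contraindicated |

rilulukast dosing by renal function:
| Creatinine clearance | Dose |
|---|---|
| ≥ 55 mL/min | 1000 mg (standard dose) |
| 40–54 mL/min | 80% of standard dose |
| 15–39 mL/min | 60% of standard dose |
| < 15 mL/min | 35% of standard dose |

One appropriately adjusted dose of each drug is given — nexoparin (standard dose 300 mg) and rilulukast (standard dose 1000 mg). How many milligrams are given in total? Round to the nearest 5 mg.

1300 mg

CrCl = (140 − 27) × 89.1 / (72 × 1.1) = 10068.3 / 79.20 ≈ 127.1 mL/min
CrCl ≈ 127 mL/min.
nexoparin: ≥ 70 mL/min → 100% of 300 mg = 300 mg.
rilulukast: ≥ 55 mL/min → 100% of 1000 mg = 1000 mg.
Total = 300 + 1000 = 1300 mg.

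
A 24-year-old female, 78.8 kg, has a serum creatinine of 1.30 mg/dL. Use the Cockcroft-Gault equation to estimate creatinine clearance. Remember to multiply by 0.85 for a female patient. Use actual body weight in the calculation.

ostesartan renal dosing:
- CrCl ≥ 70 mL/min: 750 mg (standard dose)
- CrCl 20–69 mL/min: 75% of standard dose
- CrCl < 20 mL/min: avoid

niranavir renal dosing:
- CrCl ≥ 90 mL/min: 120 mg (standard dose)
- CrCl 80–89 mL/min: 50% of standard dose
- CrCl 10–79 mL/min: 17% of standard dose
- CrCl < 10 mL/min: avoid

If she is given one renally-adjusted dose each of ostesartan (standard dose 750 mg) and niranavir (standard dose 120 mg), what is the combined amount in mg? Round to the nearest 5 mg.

CrCl = (140 − 24) × 78.8 / (72 × 1.3) × 0.85 = 9140.8 / 93.60 × 0.85 ≈ 83.0 mL/min
CrCl ≈ 83 mL/min.
ostesartan: ≥ 70 mL/min → 100% of 750 mg = 750 mg.
niranavir: 80–89 mL/min → 50% of 120 mg = 60 mg.
Total = 750 + 60 = 810 mg.

810 mg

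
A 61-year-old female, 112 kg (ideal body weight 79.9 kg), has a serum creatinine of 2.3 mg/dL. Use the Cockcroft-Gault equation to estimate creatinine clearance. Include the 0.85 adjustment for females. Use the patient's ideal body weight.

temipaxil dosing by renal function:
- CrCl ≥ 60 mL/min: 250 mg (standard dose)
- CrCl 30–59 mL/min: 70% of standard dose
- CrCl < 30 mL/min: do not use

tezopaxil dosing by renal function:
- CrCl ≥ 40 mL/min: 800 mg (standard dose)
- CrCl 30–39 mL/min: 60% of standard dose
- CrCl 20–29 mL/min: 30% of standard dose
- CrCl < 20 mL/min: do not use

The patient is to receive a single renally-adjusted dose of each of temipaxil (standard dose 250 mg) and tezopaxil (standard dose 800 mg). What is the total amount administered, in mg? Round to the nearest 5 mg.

CrCl = (140 − 61) × 79.9 / (72 × 2.3) × 0.85 = 6312.1 / 165.60 × 0.85 ≈ 32.4 mL/min
CrCl ≈ 32 mL/min.
temipaxil: 30–59 mL/min → 70% of 250 mg = 175 mg.
tezopaxil: 30–39 mL/min → 60% of 800 mg = 480 mg.
Total = 175 + 480 = 655 mg.

655 mg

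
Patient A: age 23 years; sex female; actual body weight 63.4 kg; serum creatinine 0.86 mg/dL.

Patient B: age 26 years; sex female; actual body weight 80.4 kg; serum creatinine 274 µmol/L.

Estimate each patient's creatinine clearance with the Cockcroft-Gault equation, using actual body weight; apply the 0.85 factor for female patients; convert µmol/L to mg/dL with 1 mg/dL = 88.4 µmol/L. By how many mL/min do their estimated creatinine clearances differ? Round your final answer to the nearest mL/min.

Patient A: CrCl = (140 − 23) × 63.4 / (72 × 0.86) × 0.85 = 7417.8 / 61.92 × 0.85 ≈ 101.8 mL/min
Patient B: SCr = 274 / 88.4 = 3.1 mg/dL
Patient B: CrCl = (140 − 26) × 80.4 / (72 × 3.1) × 0.85 = 9165.6 / 223.20 × 0.85 ≈ 34.9 mL/min
|101.8 − 34.9| = 66.9 mL/min

67 mL/min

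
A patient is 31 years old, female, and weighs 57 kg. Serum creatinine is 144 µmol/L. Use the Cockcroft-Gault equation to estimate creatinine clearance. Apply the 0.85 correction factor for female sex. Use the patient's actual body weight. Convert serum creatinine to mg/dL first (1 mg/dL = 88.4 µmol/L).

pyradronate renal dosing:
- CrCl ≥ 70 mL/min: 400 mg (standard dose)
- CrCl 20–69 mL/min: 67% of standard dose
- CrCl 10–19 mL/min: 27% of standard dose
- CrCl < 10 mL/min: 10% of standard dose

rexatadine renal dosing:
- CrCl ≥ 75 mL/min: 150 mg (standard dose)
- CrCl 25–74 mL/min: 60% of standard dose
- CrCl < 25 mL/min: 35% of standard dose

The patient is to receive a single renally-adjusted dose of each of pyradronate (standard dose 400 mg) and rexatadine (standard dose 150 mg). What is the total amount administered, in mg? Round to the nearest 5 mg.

360 mg

SCr = 144 / 88.4 = 1.629 mg/dL
CrCl = (140 − 31) × 57 / (72 × 1.629) × 0.85 = 6213.0 / 117.29 × 0.85 ≈ 45.0 mL/min
CrCl ≈ 45 mL/min.
pyradronate: 20–69 mL/min → 67% of 400 mg = 268 mg.
rexatadine: 25–74 mL/min → 60% of 150 mg = 90 mg.
Total = 268 + 90 = 358 mg.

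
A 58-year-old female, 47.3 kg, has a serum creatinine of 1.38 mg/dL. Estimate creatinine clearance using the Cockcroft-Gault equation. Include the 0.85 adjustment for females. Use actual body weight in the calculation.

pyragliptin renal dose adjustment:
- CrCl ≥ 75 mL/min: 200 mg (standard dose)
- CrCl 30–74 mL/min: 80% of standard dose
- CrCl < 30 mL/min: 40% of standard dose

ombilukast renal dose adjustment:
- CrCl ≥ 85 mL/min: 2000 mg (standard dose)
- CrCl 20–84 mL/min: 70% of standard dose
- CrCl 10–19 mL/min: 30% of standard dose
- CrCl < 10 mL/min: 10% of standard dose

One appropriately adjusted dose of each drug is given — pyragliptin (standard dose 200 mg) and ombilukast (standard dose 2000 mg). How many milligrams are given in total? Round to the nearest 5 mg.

CrCl = (140 − 58) × 47.3 / (72 × 1.38) × 0.85 = 3878.6 / 99.36 × 0.85 ≈ 33.2 mL/min
CrCl ≈ 33 mL/min.
pyragliptin: 30–74 mL/min → 80% of 200 mg = 160 mg.
ombilukast: 20–84 mL/min → 70% of 2000 mg = 1400 mg.
Total = 160 + 1400 = 1560 mg.

1560 mg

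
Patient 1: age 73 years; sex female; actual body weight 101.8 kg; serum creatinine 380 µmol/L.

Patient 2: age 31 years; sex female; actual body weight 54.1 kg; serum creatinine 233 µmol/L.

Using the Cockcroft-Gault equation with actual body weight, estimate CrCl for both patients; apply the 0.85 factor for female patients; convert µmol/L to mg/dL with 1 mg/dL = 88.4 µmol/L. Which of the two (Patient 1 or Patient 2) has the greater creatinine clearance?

Patient 2

Patient 1: SCr = 380 / 88.4 = 4.299 mg/dL
Patient 1: CrCl = (140 − 73) × 101.8 / (72 × 4.299) × 0.85 = 6820.6 / 309.53 × 0.85 ≈ 18.7 mL/min
Patient 2: SCr = 233 / 88.4 = 2.636 mg/dL
Patient 2: CrCl = (140 − 31) × 54.1 / (72 × 2.636) × 0.85 = 5896.9 / 189.79 × 0.85 ≈ 26.4 mL/min
18.7 vs 26.4 mL/min → Patient 2 is higher.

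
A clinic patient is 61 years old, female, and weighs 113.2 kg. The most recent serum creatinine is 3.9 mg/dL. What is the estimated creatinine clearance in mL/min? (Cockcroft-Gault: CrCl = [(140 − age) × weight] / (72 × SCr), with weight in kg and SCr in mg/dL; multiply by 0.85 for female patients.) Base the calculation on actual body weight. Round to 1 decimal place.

27.1 mL/min

CrCl = (140 − 61) × 113.2 / (72 × 3.9) × 0.85 = 8942.8 / 280.80 × 0.85 ≈ 27.1 mL/min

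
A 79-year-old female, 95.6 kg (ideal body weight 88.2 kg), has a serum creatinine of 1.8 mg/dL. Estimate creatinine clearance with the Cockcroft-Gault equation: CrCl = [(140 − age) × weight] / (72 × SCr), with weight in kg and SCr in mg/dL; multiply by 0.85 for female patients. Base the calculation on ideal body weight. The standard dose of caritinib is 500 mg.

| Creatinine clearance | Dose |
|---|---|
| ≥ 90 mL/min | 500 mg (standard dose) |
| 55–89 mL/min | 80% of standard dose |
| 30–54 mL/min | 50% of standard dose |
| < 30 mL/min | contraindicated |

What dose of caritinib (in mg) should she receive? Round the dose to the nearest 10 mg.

CrCl = (140 − 79) × 88.2 / (72 × 1.8) × 0.85 = 5380.2 / 129.60 × 0.85 ≈ 35.3 mL/min
CrCl ≈ 35 mL/min → bracket 30–54 mL/min.
50% of 500 mg = 250 mg

250 mg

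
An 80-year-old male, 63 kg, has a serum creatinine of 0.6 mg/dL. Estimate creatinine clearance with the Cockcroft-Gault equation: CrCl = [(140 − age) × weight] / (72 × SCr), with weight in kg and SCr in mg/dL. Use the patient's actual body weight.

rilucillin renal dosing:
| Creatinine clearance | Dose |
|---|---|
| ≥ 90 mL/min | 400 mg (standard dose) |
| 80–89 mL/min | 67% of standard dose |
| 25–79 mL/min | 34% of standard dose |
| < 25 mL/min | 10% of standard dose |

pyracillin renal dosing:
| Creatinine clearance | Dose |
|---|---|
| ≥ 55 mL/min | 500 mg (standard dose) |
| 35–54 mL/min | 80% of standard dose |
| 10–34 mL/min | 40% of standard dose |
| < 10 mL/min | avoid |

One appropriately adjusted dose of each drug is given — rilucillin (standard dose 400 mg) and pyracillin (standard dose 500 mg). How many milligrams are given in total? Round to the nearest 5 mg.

CrCl = (140 − 80) × 63 / (72 × 0.6) = 3780.0 / 43.20 ≈ 87.5 mL/min
CrCl ≈ 88 mL/min.
rilucillin: 80–89 mL/min → 67% of 400 mg = 268 mg.
pyracillin: ≥ 55 mL/min → 100% of 500 mg = 500 mg.
Total = 268 + 500 = 768 mg.

770 mg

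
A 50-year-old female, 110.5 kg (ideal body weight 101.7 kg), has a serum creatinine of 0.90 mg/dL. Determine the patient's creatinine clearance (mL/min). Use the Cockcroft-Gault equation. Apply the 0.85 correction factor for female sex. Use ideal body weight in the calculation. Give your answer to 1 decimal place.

CrCl = (140 − 50) × 101.7 / (72 × 0.9) × 0.85 = 9153.0 / 64.80 × 0.85 ≈ 120.1 mL/min

120.1 mL/min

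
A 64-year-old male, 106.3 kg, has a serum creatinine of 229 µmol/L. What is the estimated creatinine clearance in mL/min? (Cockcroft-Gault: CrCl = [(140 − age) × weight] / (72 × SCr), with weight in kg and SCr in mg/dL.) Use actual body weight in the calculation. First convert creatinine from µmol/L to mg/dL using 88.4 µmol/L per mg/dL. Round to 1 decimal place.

43.3 mL/min

SCr = 229 / 88.4 = 2.59 mg/dL
CrCl = (140 − 64) × 106.3 / (72 × 2.59) = 8078.8 / 186.48 ≈ 43.3 mL/min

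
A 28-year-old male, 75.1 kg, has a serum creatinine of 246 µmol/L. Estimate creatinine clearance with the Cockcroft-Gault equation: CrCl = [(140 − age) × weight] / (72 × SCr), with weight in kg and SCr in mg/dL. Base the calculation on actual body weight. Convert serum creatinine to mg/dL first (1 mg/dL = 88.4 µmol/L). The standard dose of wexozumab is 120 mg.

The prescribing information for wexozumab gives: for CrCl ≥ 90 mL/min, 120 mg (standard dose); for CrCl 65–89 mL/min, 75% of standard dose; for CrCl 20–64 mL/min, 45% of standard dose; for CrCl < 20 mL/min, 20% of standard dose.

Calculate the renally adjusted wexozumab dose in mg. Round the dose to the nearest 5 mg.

SCr = 246 / 88.4 = 2.783 mg/dL
CrCl = (140 − 28) × 75.1 / (72 × 2.783) = 8411.2 / 200.38 ≈ 42.0 mL/min
CrCl ≈ 42 mL/min → bracket 20–64 mL/min.
45% of 120 mg = 54 mg → 55 mg

55 mg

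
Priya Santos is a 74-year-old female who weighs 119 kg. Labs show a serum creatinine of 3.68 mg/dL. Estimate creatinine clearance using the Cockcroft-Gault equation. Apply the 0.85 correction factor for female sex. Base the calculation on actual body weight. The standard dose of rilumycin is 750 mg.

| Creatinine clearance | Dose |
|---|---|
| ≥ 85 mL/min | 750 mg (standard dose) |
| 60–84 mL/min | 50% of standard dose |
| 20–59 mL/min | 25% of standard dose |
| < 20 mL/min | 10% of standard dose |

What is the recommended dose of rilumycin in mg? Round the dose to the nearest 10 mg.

190 mg

CrCl = (140 − 74) × 119 / (72 × 3.68) × 0.85 = 7854.0 / 264.96 × 0.85 ≈ 25.2 mL/min
CrCl ≈ 25 mL/min → bracket 20–59 mL/min.
25% of 750 mg = 187.5 mg → 190 mg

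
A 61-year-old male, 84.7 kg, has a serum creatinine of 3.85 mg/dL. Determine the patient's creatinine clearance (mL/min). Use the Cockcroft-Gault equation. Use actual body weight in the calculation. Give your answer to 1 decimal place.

CrCl = (140 − 61) × 84.7 / (72 × 3.85) = 6691.3 / 277.20 ≈ 24.1 mL/min

24.1 mL/min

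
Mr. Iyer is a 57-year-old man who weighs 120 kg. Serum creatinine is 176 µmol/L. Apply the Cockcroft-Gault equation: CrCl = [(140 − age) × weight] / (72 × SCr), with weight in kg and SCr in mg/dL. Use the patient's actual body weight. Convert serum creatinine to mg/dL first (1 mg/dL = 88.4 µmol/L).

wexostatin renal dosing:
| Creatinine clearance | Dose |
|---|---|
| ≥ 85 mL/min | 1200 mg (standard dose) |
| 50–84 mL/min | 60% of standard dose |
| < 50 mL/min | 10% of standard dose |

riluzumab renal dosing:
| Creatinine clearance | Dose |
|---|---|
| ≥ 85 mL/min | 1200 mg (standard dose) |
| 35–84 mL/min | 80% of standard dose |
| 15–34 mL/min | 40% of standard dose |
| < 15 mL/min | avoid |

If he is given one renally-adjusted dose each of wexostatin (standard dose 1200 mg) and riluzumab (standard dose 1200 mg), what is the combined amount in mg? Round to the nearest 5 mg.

SCr = 176 / 88.4 = 1.991 mg/dL
CrCl = (140 − 57) × 120 / (72 × 1.991) = 9960.0 / 143.35 ≈ 69.5 mL/min
CrCl ≈ 69 mL/min.
wexostatin: 50–84 mL/min → 60% of 1200 mg = 720 mg.
riluzumab: 35–84 mL/min → 80% of 1200 mg = 960 mg.
Total = 720 + 960 = 1680 mg.

1680 mg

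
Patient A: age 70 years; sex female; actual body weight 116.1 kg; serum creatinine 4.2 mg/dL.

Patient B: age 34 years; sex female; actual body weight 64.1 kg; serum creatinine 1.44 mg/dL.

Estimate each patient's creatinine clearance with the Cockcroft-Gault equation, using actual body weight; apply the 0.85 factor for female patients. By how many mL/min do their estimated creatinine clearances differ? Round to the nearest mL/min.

33 mL/min

Patient A: CrCl = (140 − 70) × 116.1 / (72 × 4.2) × 0.85 = 8127.0 / 302.40 × 0.85 ≈ 22.8 mL/min
Patient B: CrCl = (140 − 34) × 64.1 / (72 × 1.44) × 0.85 = 6794.6 / 103.68 × 0.85 ≈ 55.7 mL/min
|22.8 − 55.7| = 32.9 mL/min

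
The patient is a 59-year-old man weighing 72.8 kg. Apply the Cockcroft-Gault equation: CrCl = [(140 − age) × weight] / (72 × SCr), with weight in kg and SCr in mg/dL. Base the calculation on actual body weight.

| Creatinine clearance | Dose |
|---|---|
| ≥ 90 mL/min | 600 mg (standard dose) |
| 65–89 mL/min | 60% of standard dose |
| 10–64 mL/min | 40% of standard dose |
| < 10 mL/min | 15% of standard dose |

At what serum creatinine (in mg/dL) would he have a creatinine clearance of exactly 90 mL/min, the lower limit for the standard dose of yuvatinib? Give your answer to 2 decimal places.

0.91 mg/dL

Standard dose requires CrCl ≥ 90 mL/min.
Set (140 − 59) × 72.8 / (72 × SCr) = 90
SCr = (140 − 59) × 72.8 / (72 × 90) = 0.910 mg/dL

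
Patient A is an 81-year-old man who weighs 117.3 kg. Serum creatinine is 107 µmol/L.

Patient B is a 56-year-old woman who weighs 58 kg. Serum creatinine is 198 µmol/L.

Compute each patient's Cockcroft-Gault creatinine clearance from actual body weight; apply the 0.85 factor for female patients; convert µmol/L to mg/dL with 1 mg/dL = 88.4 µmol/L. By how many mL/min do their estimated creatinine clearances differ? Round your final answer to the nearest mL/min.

Patient A: SCr = 107 / 88.4 = 1.21 mg/dL
Patient A: CrCl = (140 − 81) × 117.3 / (72 × 1.21) = 6920.7 / 87.12 ≈ 79.4 mL/min
Patient B: SCr = 198 / 88.4 = 2.24 mg/dL
Patient B: CrCl = (140 − 56) × 58 / (72 × 2.24) × 0.85 = 4872.0 / 161.28 × 0.85 ≈ 25.7 mL/min
|79.4 − 25.7| = 53.7 mL/min

54 mL/min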